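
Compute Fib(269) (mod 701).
299

Matrix identity: Q^n = [[F_(n+1), F_n], [F_n, F_(n-1)]] with Q = [[1,1],[1,0]].
n = 269 = 100001101₂. Square-and-multiply, entries mod 701:
Q^1 = [[1,1],[1,0]]
Q^2 = (Q^1)² = [[2,1],[1,1]]
Q^4 = (Q^2)² = [[5,3],[3,2]]
Q^8 = (Q^4)² = [[34,21],[21,13]]
Q^16 = (Q^8)² = [[195,286],[286,610]]
Q^33 = (Q^16)²·Q = [[252,651],[651,302]]
Q^67 = (Q^33)²·Q = [[450,110],[110,340]]
Q^134 = (Q^67)² = [[94,677],[677,118]]
Q^269 = (Q^134)²·Q = [[118,299],[299,520]]
F_269 mod 701 = Q^269[0][1] = 299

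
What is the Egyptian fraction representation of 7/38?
1/6 + 1/57

Greedy algorithm:
7/38: ceiling(38/7) = 6, use 1/6
1/57: ceiling(57/1) = 57, use 1/57
Result: 7/38 = 1/6 + 1/57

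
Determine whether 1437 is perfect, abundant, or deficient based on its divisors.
deficient

Proper divisors of 1437: sum = 1 + 3 + 479 = 483
Since 483 < 1437, 1437 is deficient.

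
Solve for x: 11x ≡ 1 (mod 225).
41

gcd(11, 225) = 1, so the inverse exists.
Extended Euclidean algorithm on (225, 11):
225 = 20 × 11 + 5  ⟹  5 = (1)·225 + (-20)·11
11 = 2 × 5 + 1  ⟹  1 = (-2)·225 + (41)·11
So (41)·11 ≡ 1 (mod 225), i.e. 11^(-1) ≡ 41 (mod 225).
Check: 11 × 41 = 451 ≡ 1 (mod 225)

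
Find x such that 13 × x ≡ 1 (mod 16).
5

gcd(13, 16) = 1, so the inverse exists.
Extended Euclidean algorithm on (16, 13):
16 = 1 × 13 + 3  ⟹  3 = (1)·16 + (-1)·13
13 = 4 × 3 + 1  ⟹  1 = (-4)·16 + (5)·13
So (5)·13 ≡ 1 (mod 16), i.e. 13^(-1) ≡ 5 (mod 16).
Check: 13 × 5 = 65 ≡ 1 (mod 16)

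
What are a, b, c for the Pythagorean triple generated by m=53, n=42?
(1045, 4452, 4573)

Euclid's formula: a = m² - n², b = 2mn, c = m² + n²
m = 53, n = 42
a = 53² - 42² = 2809 - 1764 = 1045
b = 2 × 53 × 42 = 4452
c = 53² + 42² = 2809 + 1764 = 4573
Verification: 1045² + 4452² = 1092025 + 19820304 = 20912329 = 4573² ✓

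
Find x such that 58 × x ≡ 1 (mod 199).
175

gcd(58, 199) = 1, so the inverse exists.
Extended Euclidean algorithm on (199, 58):
199 = 3 × 58 + 25  ⟹  25 = (1)·199 + (-3)·58
58 = 2 × 25 + 8  ⟹  8 = (-2)·199 + (7)·58
25 = 3 × 8 + 1  ⟹  1 = (7)·199 + (-24)·58
So (-24)·58 ≡ 1 (mod 199), i.e. 58^(-1) ≡ -24 ≡ 175 (mod 199).
Check: 58 × 175 = 10150 ≡ 1 (mod 199)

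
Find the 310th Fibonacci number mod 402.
101

Matrix identity: Q^n = [[F_(n+1), F_n], [F_n, F_(n-1)]] with Q = [[1,1],[1,0]].
n = 310 = 100110110₂. Square-and-multiply, entries mod 402:
Q^1 = [[1,1],[1,0]]
Q^2 = (Q^1)² = [[2,1],[1,1]]
Q^4 = (Q^2)² = [[5,3],[3,2]]
Q^9 = (Q^4)²·Q = [[55,34],[34,21]]
Q^19 = (Q^9)²·Q = [[333,161],[161,172]]
Q^38 = (Q^19)² = [[130,101],[101,29]]
Q^77 = (Q^38)²·Q = [[146,167],[167,381]]
Q^155 = (Q^77)²·Q = [[132,161],[161,373]]
Q^310 = (Q^155)² = [[331,101],[101,230]]
F_310 mod 402 = Q^310[0][1] = 101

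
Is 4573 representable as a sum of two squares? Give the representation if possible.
27² + 62² (a=27, b=62)

Factorization: 4573 = 17 × 269
By Fermat: n is sum of two squares iff every prime p ≡ 3 (mod 4) appears to even power.
All primes ≡ 3 (mod 4) appear to even power.
Search a = 0, 1, 2, … for 4573 - a² a perfect square: first hit at a = 27: 4573 - 729 = 3844 = 62².
4573 = 27² + 62² = 729 + 3844 ✓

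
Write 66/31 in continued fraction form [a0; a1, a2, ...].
[2; 7, 1, 3]

Euclidean algorithm steps:
66 = 2 × 31 + 4
31 = 7 × 4 + 3
4 = 1 × 3 + 1
3 = 3 × 1 + 0
Continued fraction: [2; 7, 1, 3]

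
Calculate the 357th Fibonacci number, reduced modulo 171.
2

Matrix identity: Q^n = [[F_(n+1), F_n], [F_n, F_(n-1)]] with Q = [[1,1],[1,0]].
n = 357 = 101100101₂. Square-and-multiply, entries mod 171:
Q^1 = [[1,1],[1,0]]
Q^2 = (Q^1)² = [[2,1],[1,1]]
Q^5 = (Q^2)²·Q = [[8,5],[5,3]]
Q^11 = (Q^5)²·Q = [[144,89],[89,55]]
Q^22 = (Q^11)² = [[100,98],[98,2]]
Q^44 = (Q^22)² = [[110,78],[78,32]]
Q^89 = (Q^44)²·Q = [[19,58],[58,132]]
Q^178 = (Q^89)² = [[134,37],[37,97]]
Q^357 = (Q^178)²·Q = [[170,2],[2,168]]
F_357 mod 171 = Q^357[0][1] = 2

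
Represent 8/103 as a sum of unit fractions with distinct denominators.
1/13 + 1/1339

Greedy algorithm:
8/103: ceiling(103/8) = 13, use 1/13
1/1339: ceiling(1339/1) = 1339, use 1/1339
Result: 8/103 = 1/13 + 1/1339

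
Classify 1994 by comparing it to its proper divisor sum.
deficient

Proper divisors of 1994: sum = 1 + 2 + 997 = 1000
Since 1000 < 1994, 1994 is deficient.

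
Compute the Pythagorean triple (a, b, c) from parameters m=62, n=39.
(2323, 4836, 5365)

Euclid's formula: a = m² - n², b = 2mn, c = m² + n²
m = 62, n = 39
a = 62² - 39² = 3844 - 1521 = 2323
b = 2 × 62 × 39 = 4836
c = 62² + 39² = 3844 + 1521 = 5365
Verification: 2323² + 4836² = 5396329 + 23386896 = 28783225 = 5365² ✓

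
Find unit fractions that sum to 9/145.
1/17 + 1/309 + 1/108813 + 1/13813538318 + 1/381627681711894999930

Greedy algorithm:
9/145: ceiling(145/9) = 17, use 1/17
8/2465: ceiling(2465/8) = 309, use 1/309
7/761685: ceiling(761685/7) = 108813, use 1/108813
2/27627076635: ceiling(27627076635/2) = 13813538318, use 1/13813538318
1/381627681711894999930: ceiling(381627681711894999930/1) = 381627681711894999930, use 1/381627681711894999930
Result: 9/145 = 1/17 + 1/309 + 1/108813 + 1/13813538318 + 1/381627681711894999930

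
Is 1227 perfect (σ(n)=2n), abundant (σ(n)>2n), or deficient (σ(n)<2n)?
deficient

Proper divisors of 1227: sum = 1 + 3 + 409 = 413
Since 413 < 1227, 1227 is deficient.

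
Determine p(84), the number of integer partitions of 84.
26543660

p(n) counts ways to write n as a sum of positive integers (order ignored).
Euler's pentagonal recurrence: p(k) = p(k-1) + p(k-2) - p(k-5) - p(k-7) + p(k-12) + p(k-15) - ... (offsets j(3j∓1)/2, signs ++--, p(0)=1, p(<0)=0).
DP table for k = 0..83: p(0)=1, p(1)=1, p(2)=2, p(3)=3, p(4)=5, p(5)=7, p(6)=11, p(7)=15, p(8)=22, p(9)=30, p(10)=42, p(11)=56, p(12)=77, p(13)=101, p(14)=135, p(15)=176, p(16)=231, p(17)=297, p(18)=385, p(19)=490, p(20)=627, p(21)=792, p(22)=1002, p(23)=1255, p(24)=1575, p(25)=1958, p(26)=2436, p(27)=3010, p(28)=3718, p(29)=4565, p(30)=5604, p(31)=6842, p(32)=8349, p(33)=10143, p(34)=12310, p(35)=14883, p(36)=17977, p(37)=21637, p(38)=26015, p(39)=31185, p(40)=37338, p(41)=44583, p(42)=53174, p(43)=63261, p(44)=75175, p(45)=89134, p(46)=105558, p(47)=124754, p(48)=147273, p(49)=173525, p(50)=204226, p(51)=239943, p(52)=281589, p(53)=329931, p(54)=386155, p(55)=451276, p(56)=526823, p(57)=614154, p(58)=715220, p(59)=831820, p(60)=966467, p(61)=1121505, p(62)=1300156, p(63)=1505499, p(64)=1741630, p(65)=2012558, p(66)=2323520, p(67)=2679689, p(68)=3087735, p(69)=3554345, p(70)=4087968, p(71)=4697205, p(72)=5392783, p(73)=6185689, p(74)=7089500, p(75)=8118264, p(76)=9289091, p(77)=10619863, p(78)=12132164, p(79)=13848650, p(80)=15796476, p(81)=18004327, p(82)=20506255, p(83)=23338469.
Final step: p(84) = p(83) + p(82) - p(79) - p(77) + p(72) + p(69) - p(62) - p(58) + p(49) + p(44) - p(33) - p(27) + p(14) + p(7)
= 23338469 + 20506255 - 13848650 - 10619863 + 5392783 + 3554345 - 1300156 - 715220 + 173525 + 75175 - 10143 - 3010 + 135 + 15
= 26543660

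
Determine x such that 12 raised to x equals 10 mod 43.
4

Baby-step giant-step with step n = ⌈√43⌉ = 7.
Baby steps 12^j mod 43 (j:value) for j=0..6: 0:1, 1:12, 2:15, 3:8, 4:10, 5:34, 6:21.
h = 10 is already in the table at j=4, so x = 4.
Check: 12^4 ≡ 10 (mod 43).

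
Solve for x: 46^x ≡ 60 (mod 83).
3

Baby-step giant-step with step n = ⌈√83⌉ = 10.
Baby steps 46^j mod 83 (j:value) for j=0..9: 0:1, 1:46, 2:41, 3:60, 4:21, 5:53, 6:31, 7:15, 8:26, 9:34.
h = 60 is already in the table at j=3, so x = 3.
Check: 46^3 ≡ 60 (mod 83).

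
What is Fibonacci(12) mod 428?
144

Matrix identity: Q^n = [[F_(n+1), F_n], [F_n, F_(n-1)]] with Q = [[1,1],[1,0]].
n = 12 = 1100₂. Square-and-multiply, entries mod 428:
Q^1 = [[1,1],[1,0]]
Q^3 = (Q^1)²·Q = [[3,2],[2,1]]
Q^6 = (Q^3)² = [[13,8],[8,5]]
Q^12 = (Q^6)² = [[233,144],[144,89]]
F_12 mod 428 = Q^12[0][1] = 144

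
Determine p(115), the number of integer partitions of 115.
1064144451

p(n) counts ways to write n as a sum of positive integers (order ignored).
Euler's pentagonal recurrence: p(k) = p(k-1) + p(k-2) - p(k-5) - p(k-7) + p(k-12) + p(k-15) - ... (offsets j(3j∓1)/2, signs ++--, p(0)=1, p(<0)=0).
DP table for k = 0..114: p(0)=1, p(1)=1, p(2)=2, p(3)=3, p(4)=5, p(5)=7, p(6)=11, p(7)=15, p(8)=22, p(9)=30, p(10)=42, p(11)=56, p(12)=77, p(13)=101, p(14)=135, p(15)=176, p(16)=231, p(17)=297, p(18)=385, p(19)=490, p(20)=627, p(21)=792, p(22)=1002, p(23)=1255, p(24)=1575, p(25)=1958, p(26)=2436, p(27)=3010, p(28)=3718, p(29)=4565, p(30)=5604, p(31)=6842, p(32)=8349, p(33)=10143, p(34)=12310, p(35)=14883, p(36)=17977, p(37)=21637, p(38)=26015, p(39)=31185, p(40)=37338, p(41)=44583, p(42)=53174, p(43)=63261, p(44)=75175, p(45)=89134, p(46)=105558, p(47)=124754, p(48)=147273, p(49)=173525, p(50)=204226, p(51)=239943, p(52)=281589, p(53)=329931, p(54)=386155, p(55)=451276, p(56)=526823, p(57)=614154, p(58)=715220, p(59)=831820, p(60)=966467, p(61)=1121505, p(62)=1300156, p(63)=1505499, p(64)=1741630, p(65)=2012558, p(66)=2323520, p(67)=2679689, p(68)=3087735, p(69)=3554345, p(70)=4087968, p(71)=4697205, p(72)=5392783, p(73)=6185689, p(74)=7089500, p(75)=8118264, p(76)=9289091, p(77)=10619863, p(78)=12132164, p(79)=13848650, p(80)=15796476, p(81)=18004327, p(82)=20506255, p(83)=23338469, p(84)=26543660, p(85)=30167357, p(86)=34262962, p(87)=38887673, p(88)=44108109, p(89)=49995925, p(90)=56634173, p(91)=64112359, p(92)=72533807, p(93)=82010177, p(94)=92669720, p(95)=104651419, p(96)=118114304, p(97)=133230930, p(98)=150198136, p(99)=169229875, p(100)=190569292, p(101)=214481126, p(102)=241265379, p(103)=271248950, p(104)=304801365, p(105)=342325709, p(106)=384276336, p(107)=431149389, p(108)=483502844, p(109)=541946240, p(110)=607163746, p(111)=679903203, p(112)=761002156, p(113)=851376628, p(114)=952050665.
Final step: p(115) = p(114) + p(113) - p(110) - p(108) + p(103) + p(100) - p(93) - p(89) + p(80) + p(75) - p(64) - p(58) + p(45) + p(38) - p(23) - p(15)
= 952050665 + 851376628 - 607163746 - 483502844 + 271248950 + 190569292 - 82010177 - 49995925 + 15796476 + 8118264 - 1741630 - 715220 + 89134 + 26015 - 1255 - 176
= 1064144451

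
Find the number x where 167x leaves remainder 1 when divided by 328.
55

gcd(167, 328) = 1, so the inverse exists.
Extended Euclidean algorithm on (328, 167):
328 = 1 × 167 + 161  ⟹  161 = (1)·328 + (-1)·167
167 = 1 × 161 + 6  ⟹  6 = (-1)·328 + (2)·167
161 = 26 × 6 + 5  ⟹  5 = (27)·328 + (-53)·167
6 = 1 × 5 + 1  ⟹  1 = (-28)·328 + (55)·167
So (55)·167 ≡ 1 (mod 328), i.e. 167^(-1) ≡ 55 (mod 328).
Check: 167 × 55 = 9185 ≡ 1 (mod 328)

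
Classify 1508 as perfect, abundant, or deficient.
deficient

Proper divisors of 1508: sum = 1 + 2 + 4 + 13 + 26 + 29 + 52 + 58 + 116 + 377 + 754 = 1432
Since 1432 < 1508, 1508 is deficient.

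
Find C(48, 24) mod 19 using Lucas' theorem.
10

Using Lucas' theorem:
Write n=48 and k=24 in base 19:
n in base 19: [2, 10]
k in base 19: [1, 5]
C(48,24) mod 19 = ∏ C(n_i, k_i) mod 19
Digit binomials (mod 19): C(2,1) = 2; C(10,5) = 252 ≡ 5
Product: 2 × 5 = 10 ≡ 10 (mod 19)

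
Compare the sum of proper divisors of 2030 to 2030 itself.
abundant

Proper divisors of 2030: sum = 1 + 2 + 5 + 7 + 10 + 14 + 29 + 35 + 58 + 70 + 145 + 203 + 290 + 406 + 1015 = 2290
Since 2290 > 2030, 2030 is abundant.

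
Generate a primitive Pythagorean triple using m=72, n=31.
(4223, 4464, 6145)

Euclid's formula: a = m² - n², b = 2mn, c = m² + n²
m = 72, n = 31
a = 72² - 31² = 5184 - 961 = 4223
b = 2 × 72 × 31 = 4464
c = 72² + 31² = 5184 + 961 = 6145
Verification: 4223² + 4464² = 17833729 + 19927296 = 37761025 = 6145² ✓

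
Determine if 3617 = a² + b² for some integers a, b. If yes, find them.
41² + 44² (a=41, b=44)

Factorization: 3617 = 3617
By Fermat: n is sum of two squares iff every prime p ≡ 3 (mod 4) appears to even power.
All primes ≡ 3 (mod 4) appear to even power.
Search a = 0, 1, 2, … for 3617 - a² a perfect square: first hit at a = 41: 3617 - 1681 = 1936 = 44².
3617 = 41² + 44² = 1681 + 1936 ✓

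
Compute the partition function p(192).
1987276856363

p(n) counts ways to write n as a sum of positive integers (order ignored).
Euler's pentagonal recurrence: p(k) = p(k-1) + p(k-2) - p(k-5) - p(k-7) + p(k-12) + p(k-15) - ... (offsets j(3j∓1)/2, signs ++--, p(0)=1, p(<0)=0).
DP table for k = 0..191: p(0)=1, p(1)=1, p(2)=2, p(3)=3, p(4)=5, p(5)=7, p(6)=11, p(7)=15, p(8)=22, p(9)=30, p(10)=42, p(11)=56, p(12)=77, p(13)=101, p(14)=135, p(15)=176, p(16)=231, p(17)=297, p(18)=385, p(19)=490, p(20)=627, p(21)=792, p(22)=1002, p(23)=1255, p(24)=1575, p(25)=1958, p(26)=2436, p(27)=3010, p(28)=3718, p(29)=4565, p(30)=5604, p(31)=6842, p(32)=8349, p(33)=10143, p(34)=12310, p(35)=14883, p(36)=17977, p(37)=21637, p(38)=26015, p(39)=31185, p(40)=37338, p(41)=44583, p(42)=53174, p(43)=63261, p(44)=75175, p(45)=89134, p(46)=105558, p(47)=124754, p(48)=147273, p(49)=173525, p(50)=204226, p(51)=239943, p(52)=281589, p(53)=329931, p(54)=386155, p(55)=451276, p(56)=526823, p(57)=614154, p(58)=715220, p(59)=831820, p(60)=966467, p(61)=1121505, p(62)=1300156, p(63)=1505499, p(64)=1741630, p(65)=2012558, p(66)=2323520, p(67)=2679689, p(68)=3087735, p(69)=3554345, p(70)=4087968, p(71)=4697205, p(72)=5392783, p(73)=6185689, p(74)=7089500, p(75)=8118264, p(76)=9289091, p(77)=10619863, p(78)=12132164, p(79)=13848650, p(80)=15796476, p(81)=18004327, p(82)=20506255, p(83)=23338469, p(84)=26543660, p(85)=30167357, p(86)=34262962, p(87)=38887673, p(88)=44108109, p(89)=49995925, p(90)=56634173, p(91)=64112359, p(92)=72533807, p(93)=82010177, p(94)=92669720, p(95)=104651419, p(96)=118114304, p(97)=133230930, p(98)=150198136, p(99)=169229875, p(100)=190569292, p(101)=214481126, p(102)=241265379, p(103)=271248950, p(104)=304801365, p(105)=342325709, p(106)=384276336, p(107)=431149389, p(108)=483502844, p(109)=541946240, p(110)=607163746, p(111)=679903203, p(112)=761002156, p(113)=851376628, p(114)=952050665, p(115)=1064144451, p(116)=1188908248, p(117)=1327710076, p(118)=1482074143, p(119)=1653668665, p(120)=1844349560, p(121)=2056148051, p(122)=2291320912, p(123)=2552338241, p(124)=2841940500, p(125)=3163127352, p(126)=3519222692, p(127)=3913864295, p(128)=4351078600, p(129)=4835271870, p(130)=5371315400, p(131)=5964539504, p(132)=6620830889, p(133)=7346629512, p(134)=8149040695, p(135)=9035836076, p(136)=10015581680, p(137)=11097645016, p(138)=12292341831, p(139)=13610949895, p(140)=15065878135, p(141)=16670689208, p(142)=18440293320, p(143)=20390982757, p(144)=22540654445, p(145)=24908858009, p(146)=27517052599, p(147)=30388671978, p(148)=33549419497, p(149)=37027355200, p(150)=40853235313, p(151)=45060624582, p(152)=49686288421, p(153)=54770336324, p(154)=60356673280, p(155)=66493182097, p(156)=73232243759, p(157)=80630964769, p(158)=88751778802, p(159)=97662728555, p(160)=107438159466, p(161)=118159068427, p(162)=129913904637, p(163)=142798995930, p(164)=156919475295, p(165)=172389800255, p(166)=189334822579, p(167)=207890420102, p(168)=228204732751, p(169)=250438925115, p(170)=274768617130, p(171)=301384802048, p(172)=330495499613, p(173)=362326859895, p(174)=397125074750, p(175)=435157697830, p(176)=476715857290, p(177)=522115831195, p(178)=571701605655, p(179)=625846753120, p(180)=684957390936, p(181)=749474411781, p(182)=819876908323, p(183)=896684817527, p(184)=980462880430, p(185)=1071823774337, p(186)=1171432692373, p(187)=1280011042268, p(188)=1398341745571, p(189)=1527273599625, p(190)=1667727404093, p(191)=1820701100652.
Final step: p(192) = p(191) + p(190) - p(187) - p(185) + p(180) + p(177) - p(170) - p(166) + p(157) + p(152) - p(141) - p(135) + p(122) + p(115) - p(100) - p(92) + p(75) + p(66) - p(47) - p(37) + p(16) + p(5)
= 1820701100652 + 1667727404093 - 1280011042268 - 1071823774337 + 684957390936 + 522115831195 - 274768617130 - 189334822579 + 80630964769 + 49686288421 - 16670689208 - 9035836076 + 2291320912 + 1064144451 - 190569292 - 72533807 + 8118264 + 2323520 - 124754 - 21637 + 231 + 7
= 1987276856363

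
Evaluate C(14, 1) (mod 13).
1

Using Lucas' theorem:
Write n=14 and k=1 in base 13:
n in base 13: [1, 1]
k in base 13: [0, 1]
C(14,1) mod 13 = ∏ C(n_i, k_i) mod 13
Digit binomials (mod 13): C(1,0) = 1; C(1,1) = 1
Product: 1 × 1 = 1 ≡ 1 (mod 13)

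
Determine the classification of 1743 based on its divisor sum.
deficient

Proper divisors of 1743: sum = 1 + 3 + 7 + 21 + 83 + 249 + 581 = 945
Since 945 < 1743, 1743 is deficient.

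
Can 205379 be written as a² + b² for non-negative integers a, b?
Not possible

Factorization: 205379 = 59^3
By Fermat: n is sum of two squares iff every prime p ≡ 3 (mod 4) appears to even power.
Prime(s) ≡ 3 (mod 4) with odd exponent: [(59, 3)]
Therefore 205379 cannot be expressed as a² + b².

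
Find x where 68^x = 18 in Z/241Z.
94

Baby-step giant-step with step n = ⌈√241⌉ = 16.
Baby steps 68^j mod 241 (j:value) for j=0..15: 0:1, 1:68, 2:45, 3:168, 4:97, 5:89, 6:27, 7:149, 8:10, 9:198, 10:209, 11:234, 12:6, 13:167, 14:29, 15:44.
Giant-step multiplier: 68^(-16) ≡ 68^(240-16) = 68^224 ≡ 94 (mod 241).
Giant steps γ_i = 18·94^i mod 241: γ_0=18, γ_1=5, γ_2=229, γ_3=77, γ_4=8, γ_5=29 (in table at j=14).
x = i·n + j = 5·16 + 14 = 94.
Check: 68^94 ≡ 18 (mod 241).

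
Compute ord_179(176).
178

179 is prime, so ord(176) divides φ(179) = 178.
Divisors of 178: 1, 2, 89, 178.
Repeated squaring: 176^1 ≡ 176, 176^2 ≡ 9, 176^4 ≡ 81, 176^8 ≡ 117, 176^16 ≡ 85, 176^32 ≡ 65, 176^64 ≡ 108, 176^128 ≡ 29 (mod 179).
Test 176^d mod 179 for each divisor d in increasing order:
176^1 ≡ 176
176^2 ≡ 9
176^89 = 176^64·176^16·176^8·176^1 ≡ 178
176^178 = 176^128·176^32·176^16·176^2 ≡ 1  ← first divisor giving 1
The order is 178.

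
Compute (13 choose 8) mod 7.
6

Using Lucas' theorem:
Write n=13 and k=8 in base 7:
n in base 7: [1, 6]
k in base 7: [1, 1]
C(13,8) mod 7 = ∏ C(n_i, k_i) mod 7
Digit binomials (mod 7): C(1,1) = 1; C(6,1) = 6
Product: 1 × 6 = 6 ≡ 6 (mod 7)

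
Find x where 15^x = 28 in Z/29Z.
14

Baby-step giant-step with step n = ⌈√29⌉ = 6.
Baby steps 15^j mod 29 (j:value) for j=0..5: 0:1, 1:15, 2:22, 3:11, 4:20, 5:10.
Giant-step multiplier: 15^(-6) ≡ 15^(28-6) = 15^22 ≡ 6 (mod 29).
Giant steps γ_i = 28·6^i mod 29: γ_0=28, γ_1=23, γ_2=22 (in table at j=2).
x = i·n + j = 2·6 + 2 = 14.
Check: 15^14 ≡ 28 (mod 29).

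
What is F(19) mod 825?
56

Matrix identity: Q^n = [[F_(n+1), F_n], [F_n, F_(n-1)]] with Q = [[1,1],[1,0]].
n = 19 = 10011₂. Square-and-multiply, entries mod 825:
Q^1 = [[1,1],[1,0]]
Q^2 = (Q^1)² = [[2,1],[1,1]]
Q^4 = (Q^2)² = [[5,3],[3,2]]
Q^9 = (Q^4)²·Q = [[55,34],[34,21]]
Q^19 = (Q^9)²·Q = [[165,56],[56,109]]
F_19 mod 825 = Q^19[0][1] = 56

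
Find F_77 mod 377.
13

Matrix identity: Q^n = [[F_(n+1), F_n], [F_n, F_(n-1)]] with Q = [[1,1],[1,0]].
n = 77 = 1001101₂. Square-and-multiply, entries mod 377:
Q^1 = [[1,1],[1,0]]
Q^2 = (Q^1)² = [[2,1],[1,1]]
Q^4 = (Q^2)² = [[5,3],[3,2]]
Q^9 = (Q^4)²·Q = [[55,34],[34,21]]
Q^19 = (Q^9)²·Q = [[356,34],[34,322]]
Q^38 = (Q^19)² = [[89,55],[55,34]]
Q^77 = (Q^38)²·Q = [[369,13],[13,356]]
F_77 mod 377 = Q^77[0][1] = 13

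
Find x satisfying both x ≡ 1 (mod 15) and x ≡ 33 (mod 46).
631

Using Chinese Remainder Theorem:
M = 15 × 46 = 690
M1 = 46, M2 = 15
y1 = 46^(-1) mod 15 = 1
y2 = 15^(-1) mod 46 = 43
x = (1×46×1 + 33×15×43) mod 690 = 631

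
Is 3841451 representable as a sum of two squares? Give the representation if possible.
Not possible

Factorization: 3841451 = 37 × 47^3
By Fermat: n is sum of two squares iff every prime p ≡ 3 (mod 4) appears to even power.
Prime(s) ≡ 3 (mod 4) with odd exponent: [(47, 3)]
Therefore 3841451 cannot be expressed as a² + b².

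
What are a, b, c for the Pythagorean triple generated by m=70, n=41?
(3219, 5740, 6581)

Euclid's formula: a = m² - n², b = 2mn, c = m² + n²
m = 70, n = 41
a = 70² - 41² = 4900 - 1681 = 3219
b = 2 × 70 × 41 = 5740
c = 70² + 41² = 4900 + 1681 = 6581
Verification: 3219² + 5740² = 10361961 + 32947600 = 43309561 = 6581² ✓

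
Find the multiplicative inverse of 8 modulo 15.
2

gcd(8, 15) = 1, so the inverse exists.
Extended Euclidean algorithm on (15, 8):
15 = 1 × 8 + 7  ⟹  7 = (1)·15 + (-1)·8
8 = 1 × 7 + 1  ⟹  1 = (-1)·15 + (2)·8
So (2)·8 ≡ 1 (mod 15), i.e. 8^(-1) ≡ 2 (mod 15).
Check: 8 × 2 = 16 ≡ 1 (mod 15)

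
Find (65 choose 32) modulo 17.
0

Using Lucas' theorem:
Write n=65 and k=32 in base 17:
n in base 17: [3, 14]
k in base 17: [1, 15]
C(65,32) mod 17 = ∏ C(n_i, k_i) mod 17
Digit binomials (mod 17): C(3,1) = 3; C(14,15) = 0 (k_i > n_i)
Product: 3 × 0 = 0 ≡ 0 (mod 17)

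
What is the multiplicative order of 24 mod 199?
18

199 is prime, so ord(24) divides φ(199) = 198.
Divisors of 198: 1, 2, 3, 6, 9, 11, 18, 22, 33, 66, 99, 198.
Repeated squaring: 24^1 ≡ 24, 24^2 ≡ 178, 24^4 ≡ 43, 24^8 ≡ 58, 24^16 ≡ 180, 24^32 ≡ 162, 24^64 ≡ 175, 24^128 ≡ 178 (mod 199).
Test 24^d mod 199 for each divisor d in increasing order:
24^1 ≡ 24
24^2 ≡ 178
24^3 = 24^2·24^1 ≡ 93
24^6 = 24^4·24^2 ≡ 92
24^9 = 24^8·24^1 ≡ 198
24^11 = 24^8·24^2·24^1 ≡ 21
24^18 = 24^16·24^2 ≡ 1  ← first divisor giving 1
The order is 18.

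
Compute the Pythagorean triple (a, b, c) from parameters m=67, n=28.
(3705, 3752, 5273)

Euclid's formula: a = m² - n², b = 2mn, c = m² + n²
m = 67, n = 28
a = 67² - 28² = 4489 - 784 = 3705
b = 2 × 67 × 28 = 3752
c = 67² + 28² = 4489 + 784 = 5273
Verification: 3705² + 3752² = 13727025 + 14077504 = 27804529 = 5273² ✓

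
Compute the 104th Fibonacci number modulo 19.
16

Matrix identity: Q^n = [[F_(n+1), F_n], [F_n, F_(n-1)]] with Q = [[1,1],[1,0]].
n = 104 = 1101000₂. Square-and-multiply, entries mod 19:
Q^1 = [[1,1],[1,0]]
Q^3 = (Q^1)²·Q = [[3,2],[2,1]]
Q^6 = (Q^3)² = [[13,8],[8,5]]
Q^13 = (Q^6)²·Q = [[16,5],[5,11]]
Q^26 = (Q^13)² = [[15,2],[2,13]]
Q^52 = (Q^26)² = [[1,18],[18,2]]
Q^104 = (Q^52)² = [[2,16],[16,5]]
F_104 mod 19 = Q^104[0][1] = 16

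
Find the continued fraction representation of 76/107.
[0; 1, 2, 2, 4, 1, 2]

Euclidean algorithm steps:
76 = 0 × 107 + 76
107 = 1 × 76 + 31
76 = 2 × 31 + 14
31 = 2 × 14 + 3
14 = 4 × 3 + 2
3 = 1 × 2 + 1
2 = 2 × 1 + 0
Continued fraction: [0; 1, 2, 2, 4, 1, 2]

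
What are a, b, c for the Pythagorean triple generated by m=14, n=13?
(27, 364, 365)

Euclid's formula: a = m² - n², b = 2mn, c = m² + n²
m = 14, n = 13
a = 14² - 13² = 196 - 169 = 27
b = 2 × 14 × 13 = 364
c = 14² + 13² = 196 + 169 = 365
Verification: 27² + 364² = 729 + 132496 = 133225 = 365² ✓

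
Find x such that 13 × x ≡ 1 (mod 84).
13

gcd(13, 84) = 1, so the inverse exists.
Extended Euclidean algorithm on (84, 13):
84 = 6 × 13 + 6  ⟹  6 = (1)·84 + (-6)·13
13 = 2 × 6 + 1  ⟹  1 = (-2)·84 + (13)·13
So (13)·13 ≡ 1 (mod 84), i.e. 13^(-1) ≡ 13 (mod 84).
Check: 13 × 13 = 169 ≡ 1 (mod 84)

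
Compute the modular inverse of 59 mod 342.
29

gcd(59, 342) = 1, so the inverse exists.
Extended Euclidean algorithm on (342, 59):
342 = 5 × 59 + 47  ⟹  47 = (1)·342 + (-5)·59
59 = 1 × 47 + 12  ⟹  12 = (-1)·342 + (6)·59
47 = 3 × 12 + 11  ⟹  11 = (4)·342 + (-23)·59
12 = 1 × 11 + 1  ⟹  1 = (-5)·342 + (29)·59
So (29)·59 ≡ 1 (mod 342), i.e. 59^(-1) ≡ 29 (mod 342).
Check: 59 × 29 = 1711 ≡ 1 (mod 342)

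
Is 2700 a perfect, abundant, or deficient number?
abundant

Proper divisors of 2700: sum = 1 + 2 + 3 + 4 + 5 + 6 + 9 + 10 + ... + 540 + 675 + 900 + 1350 (35 divisors) = 5980
Since 5980 > 2700, 2700 is abundant.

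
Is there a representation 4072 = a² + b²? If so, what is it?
34² + 54² (a=34, b=54)

Factorization: 4072 = 2^3 × 509
By Fermat: n is sum of two squares iff every prime p ≡ 3 (mod 4) appears to even power.
All primes ≡ 3 (mod 4) appear to even power.
Search a = 0, 1, 2, … for 4072 - a² a perfect square: first hit at a = 34: 4072 - 1156 = 2916 = 54².
4072 = 34² + 54² = 1156 + 2916 ✓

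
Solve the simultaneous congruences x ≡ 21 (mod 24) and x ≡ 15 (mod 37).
237

Using Chinese Remainder Theorem:
M = 24 × 37 = 888
M1 = 37, M2 = 24
y1 = 37^(-1) mod 24 = 13
y2 = 24^(-1) mod 37 = 17
x = (21×37×13 + 15×24×17) mod 888 = 237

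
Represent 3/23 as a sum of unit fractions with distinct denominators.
1/8 + 1/184

Greedy algorithm:
3/23: ceiling(23/3) = 8, use 1/8
1/184: ceiling(184/1) = 184, use 1/184
Result: 3/23 = 1/8 + 1/184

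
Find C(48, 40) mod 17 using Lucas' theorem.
11

Using Lucas' theorem:
Write n=48 and k=40 in base 17:
n in base 17: [2, 14]
k in base 17: [2, 6]
C(48,40) mod 17 = ∏ C(n_i, k_i) mod 17
Digit binomials (mod 17): C(2,2) = 1; C(14,6) = 3003 ≡ 11
Product: 1 × 11 = 11 ≡ 11 (mod 17)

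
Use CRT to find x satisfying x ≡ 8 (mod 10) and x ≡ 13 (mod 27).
148

Using Chinese Remainder Theorem:
M = 10 × 27 = 270
M1 = 27, M2 = 10
y1 = 27^(-1) mod 10 = 3
y2 = 10^(-1) mod 27 = 19
x = (8×27×3 + 13×10×19) mod 270 = 148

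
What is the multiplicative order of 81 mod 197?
49

197 is prime, so ord(81) divides φ(197) = 196.
Divisors of 196: 1, 2, 4, 7, 14, 28, 49, 98, 196.
Repeated squaring: 81^1 ≡ 81, 81^2 ≡ 60, 81^4 ≡ 54, 81^8 ≡ 158, 81^16 ≡ 142, 81^32 ≡ 70, 81^64 ≡ 172, 81^128 ≡ 34 (mod 197).
Test 81^d mod 197 for each divisor d in increasing order:
81^1 ≡ 81
81^2 ≡ 60
81^4 ≡ 54
81^7 = 81^4·81^2·81^1 ≡ 36
81^14 = 81^8·81^4·81^2 ≡ 114
81^28 = 81^16·81^8·81^4 ≡ 191
81^49 = 81^32·81^16·81^1 ≡ 1  ← first divisor giving 1
The order is 49.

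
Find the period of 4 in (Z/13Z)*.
6

13 is prime, so ord(4) divides φ(13) = 12.
Divisors of 12: 1, 2, 3, 4, 6, 12.
Repeated squaring: 4^1 ≡ 4, 4^2 ≡ 3, 4^4 ≡ 9, 4^8 ≡ 3 (mod 13).
Test 4^d mod 13 for each divisor d in increasing order:
4^1 ≡ 4
4^2 ≡ 3
4^3 = 4^2·4^1 ≡ 12
4^4 ≡ 9
4^6 = 4^4·4^2 ≡ 1  ← first divisor giving 1
The order is 6.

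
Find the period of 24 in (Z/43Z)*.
21

43 is prime, so ord(24) divides φ(43) = 42.
Divisors of 42: 1, 2, 3, 6, 7, 14, 21, 42.
Repeated squaring: 24^1 ≡ 24, 24^2 ≡ 17, 24^4 ≡ 31, 24^8 ≡ 15, 24^16 ≡ 10, 24^32 ≡ 14 (mod 43).
Test 24^d mod 43 for each divisor d in increasing order:
24^1 ≡ 24
24^2 ≡ 17
24^3 = 24^2·24^1 ≡ 21
24^6 = 24^4·24^2 ≡ 11
24^7 = 24^4·24^2·24^1 ≡ 6
24^14 = 24^8·24^4·24^2 ≡ 36
24^21 = 24^16·24^4·24^1 ≡ 1  ← first divisor giving 1
The order is 21.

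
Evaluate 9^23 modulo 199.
10

Repeated squaring. Binary of 23 = 10111.
9^1 ≡ 9 (mod 199); 9^2 ≡ 81 (mod 199); 9^4 ≡ 193 (mod 199); 9^8 ≡ 36 (mod 199); 9^16 ≡ 102 (mod 199)
9^23 = 9^1 × 9^2 × 9^4 × 9^16 ≡ 10 (mod 199)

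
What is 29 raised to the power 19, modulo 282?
203

Repeated squaring. Binary of 19 = 10011.
29^1 ≡ 29 (mod 282); 29^2 ≡ 277 (mod 282); 29^4 ≡ 25 (mod 282); 29^8 ≡ 61 (mod 282); 29^16 ≡ 55 (mod 282)
29^19 = 29^1 × 29^2 × 29^16 ≡ 203 (mod 282)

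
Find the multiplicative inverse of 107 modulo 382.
25

gcd(107, 382) = 1, so the inverse exists.
Extended Euclidean algorithm on (382, 107):
382 = 3 × 107 + 61  ⟹  61 = (1)·382 + (-3)·107
107 = 1 × 61 + 46  ⟹  46 = (-1)·382 + (4)·107
61 = 1 × 46 + 15  ⟹  15 = (2)·382 + (-7)·107
46 = 3 × 15 + 1  ⟹  1 = (-7)·382 + (25)·107
So (25)·107 ≡ 1 (mod 382), i.e. 107^(-1) ≡ 25 (mod 382).
Check: 107 × 25 = 2675 ≡ 1 (mod 382)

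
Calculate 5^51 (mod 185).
140

Repeated squaring. Binary of 51 = 110011.
5^1 ≡ 5 (mod 185); 5^2 ≡ 25 (mod 185); 5^4 ≡ 70 (mod 185); 5^8 ≡ 90 (mod 185); 5^16 ≡ 145 (mod 185); 5^32 ≡ 120 (mod 185)
5^51 = 5^1 × 5^2 × 5^16 × 5^32 ≡ 140 (mod 185)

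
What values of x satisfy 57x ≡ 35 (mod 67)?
x ≡ 30 (mod 67)

gcd(57, 67) = 1, which divides 35, so solutions exist.
Find 57^(-1) mod 67 by the extended Euclidean algorithm:
67 = 1 × 57 + 10  ⟹  10 = (1)·67 + (-1)·57
57 = 5 × 10 + 7  ⟹  7 = (-5)·67 + (6)·57
10 = 1 × 7 + 3  ⟹  3 = (6)·67 + (-7)·57
7 = 2 × 3 + 1  ⟹  1 = (-17)·67 + (20)·57
So (20)·57 ≡ 1 (mod 67), i.e. 57^(-1) ≡ 20 (mod 67).
x ≡ 20 × 35 = 700 ≡ 30 (mod 67).
Check: 57 × 30 = 1710 ≡ 35 (mod 67).
Unique solution: x ≡ 30 (mod 67)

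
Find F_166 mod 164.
131

Matrix identity: Q^n = [[F_(n+1), F_n], [F_n, F_(n-1)]] with Q = [[1,1],[1,0]].
n = 166 = 10100110₂. Square-and-multiply, entries mod 164:
Q^1 = [[1,1],[1,0]]
Q^2 = (Q^1)² = [[2,1],[1,1]]
Q^5 = (Q^2)²·Q = [[8,5],[5,3]]
Q^10 = (Q^5)² = [[89,55],[55,34]]
Q^20 = (Q^10)² = [[122,41],[41,81]]
Q^41 = (Q^20)²·Q = [[124,1],[1,123]]
Q^83 = (Q^41)²·Q = [[44,125],[125,83]]
Q^166 = (Q^83)² = [[13,131],[131,46]]
F_166 mod 164 = Q^166[0][1] = 131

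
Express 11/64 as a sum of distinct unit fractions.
1/6 + 1/192

Greedy algorithm:
11/64: ceiling(64/11) = 6, use 1/6
1/192: ceiling(192/1) = 192, use 1/192
Result: 11/64 = 1/6 + 1/192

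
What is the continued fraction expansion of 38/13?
[2; 1, 12]

Euclidean algorithm steps:
38 = 2 × 13 + 12
13 = 1 × 12 + 1
12 = 12 × 1 + 0
Continued fraction: [2; 1, 12]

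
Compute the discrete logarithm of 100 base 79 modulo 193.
74

Baby-step giant-step with step n = ⌈√193⌉ = 14.
Baby steps 79^j mod 193 (j:value) for j=0..13: 0:1, 1:79, 2:65, 3:117, 4:172, 5:78, 6:179, 7:52, 8:55, 9:99, 10:101, 11:66, 12:3, 13:44.
Giant-step multiplier: 79^(-14) ≡ 79^(192-14) = 79^178 ≡ 97 (mod 193).
Giant steps γ_i = 100·97^i mod 193: γ_0=100, γ_1=50, γ_2=25, γ_3=109, γ_4=151, γ_5=172 (in table at j=4).
x = i·n + j = 5·14 + 4 = 74.
Check: 79^74 ≡ 100 (mod 193).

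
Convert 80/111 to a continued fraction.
[0; 1, 2, 1, 1, 2, 1, 1, 2]

Euclidean algorithm steps:
80 = 0 × 111 + 80
111 = 1 × 80 + 31
80 = 2 × 31 + 18
31 = 1 × 18 + 13
18 = 1 × 13 + 5
13 = 2 × 5 + 3
5 = 1 × 3 + 2
3 = 1 × 2 + 1
2 = 2 × 1 + 0
Continued fraction: [0; 1, 2, 1, 1, 2, 1, 1, 2]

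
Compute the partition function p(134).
8149040695

p(n) counts ways to write n as a sum of positive integers (order ignored).
Euler's pentagonal recurrence: p(k) = p(k-1) + p(k-2) - p(k-5) - p(k-7) + p(k-12) + p(k-15) - ... (offsets j(3j∓1)/2, signs ++--, p(0)=1, p(<0)=0).
DP table for k = 0..133: p(0)=1, p(1)=1, p(2)=2, p(3)=3, p(4)=5, p(5)=7, p(6)=11, p(7)=15, p(8)=22, p(9)=30, p(10)=42, p(11)=56, p(12)=77, p(13)=101, p(14)=135, p(15)=176, p(16)=231, p(17)=297, p(18)=385, p(19)=490, p(20)=627, p(21)=792, p(22)=1002, p(23)=1255, p(24)=1575, p(25)=1958, p(26)=2436, p(27)=3010, p(28)=3718, p(29)=4565, p(30)=5604, p(31)=6842, p(32)=8349, p(33)=10143, p(34)=12310, p(35)=14883, p(36)=17977, p(37)=21637, p(38)=26015, p(39)=31185, p(40)=37338, p(41)=44583, p(42)=53174, p(43)=63261, p(44)=75175, p(45)=89134, p(46)=105558, p(47)=124754, p(48)=147273, p(49)=173525, p(50)=204226, p(51)=239943, p(52)=281589, p(53)=329931, p(54)=386155, p(55)=451276, p(56)=526823, p(57)=614154, p(58)=715220, p(59)=831820, p(60)=966467, p(61)=1121505, p(62)=1300156, p(63)=1505499, p(64)=1741630, p(65)=2012558, p(66)=2323520, p(67)=2679689, p(68)=3087735, p(69)=3554345, p(70)=4087968, p(71)=4697205, p(72)=5392783, p(73)=6185689, p(74)=7089500, p(75)=8118264, p(76)=9289091, p(77)=10619863, p(78)=12132164, p(79)=13848650, p(80)=15796476, p(81)=18004327, p(82)=20506255, p(83)=23338469, p(84)=26543660, p(85)=30167357, p(86)=34262962, p(87)=38887673, p(88)=44108109, p(89)=49995925, p(90)=56634173, p(91)=64112359, p(92)=72533807, p(93)=82010177, p(94)=92669720, p(95)=104651419, p(96)=118114304, p(97)=133230930, p(98)=150198136, p(99)=169229875, p(100)=190569292, p(101)=214481126, p(102)=241265379, p(103)=271248950, p(104)=304801365, p(105)=342325709, p(106)=384276336, p(107)=431149389, p(108)=483502844, p(109)=541946240, p(110)=607163746, p(111)=679903203, p(112)=761002156, p(113)=851376628, p(114)=952050665, p(115)=1064144451, p(116)=1188908248, p(117)=1327710076, p(118)=1482074143, p(119)=1653668665, p(120)=1844349560, p(121)=2056148051, p(122)=2291320912, p(123)=2552338241, p(124)=2841940500, p(125)=3163127352, p(126)=3519222692, p(127)=3913864295, p(128)=4351078600, p(129)=4835271870, p(130)=5371315400, p(131)=5964539504, p(132)=6620830889, p(133)=7346629512.
Final step: p(134) = p(133) + p(132) - p(129) - p(127) + p(122) + p(119) - p(112) - p(108) + p(99) + p(94) - p(83) - p(77) + p(64) + p(57) - p(42) - p(34) + p(17) + p(8)
= 7346629512 + 6620830889 - 4835271870 - 3913864295 + 2291320912 + 1653668665 - 761002156 - 483502844 + 169229875 + 92669720 - 23338469 - 10619863 + 1741630 + 614154 - 53174 - 12310 + 297 + 22
= 8149040695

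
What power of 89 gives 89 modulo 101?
1

Baby-step giant-step with step n = ⌈√101⌉ = 11.
Baby steps 89^j mod 101 (j:value) for j=0..10: 0:1, 1:89, 2:43, 3:90, 4:31, 5:32, 6:20, 7:63, 8:52, 9:83, 10:14.
h = 89 is already in the table at j=1, so x = 1.
Check: 89^1 ≡ 89 (mod 101).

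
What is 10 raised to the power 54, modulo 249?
70

Repeated squaring. Binary of 54 = 110110.
10^1 ≡ 10 (mod 249); 10^2 ≡ 100 (mod 249); 10^4 ≡ 40 (mod 249); 10^8 ≡ 106 (mod 249); 10^16 ≡ 31 (mod 249); 10^32 ≡ 214 (mod 249)
10^54 = 10^2 × 10^4 × 10^16 × 10^32 ≡ 70 (mod 249)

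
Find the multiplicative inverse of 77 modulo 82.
49

gcd(77, 82) = 1, so the inverse exists.
Extended Euclidean algorithm on (82, 77):
82 = 1 × 77 + 5  ⟹  5 = (1)·82 + (-1)·77
77 = 15 × 5 + 2  ⟹  2 = (-15)·82 + (16)·77
5 = 2 × 2 + 1  ⟹  1 = (31)·82 + (-33)·77
So (-33)·77 ≡ 1 (mod 82), i.e. 77^(-1) ≡ -33 ≡ 49 (mod 82).
Check: 77 × 49 = 3773 ≡ 1 (mod 82)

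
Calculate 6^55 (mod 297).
54

Repeated squaring. Binary of 55 = 110111.
6^1 ≡ 6 (mod 297); 6^2 ≡ 36 (mod 297); 6^4 ≡ 108 (mod 297); 6^8 ≡ 81 (mod 297); 6^16 ≡ 27 (mod 297); 6^32 ≡ 135 (mod 297)
6^55 = 6^1 × 6^2 × 6^4 × 6^16 × 6^32 ≡ 54 (mod 297)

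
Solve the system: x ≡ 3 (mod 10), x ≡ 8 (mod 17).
93

Using Chinese Remainder Theorem:
M = 10 × 17 = 170
M1 = 17, M2 = 10
y1 = 17^(-1) mod 10 = 3
y2 = 10^(-1) mod 17 = 12
x = (3×17×3 + 8×10×12) mod 170 = 93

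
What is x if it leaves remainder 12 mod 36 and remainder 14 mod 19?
660

Using Chinese Remainder Theorem:
M = 36 × 19 = 684
M1 = 19, M2 = 36
y1 = 19^(-1) mod 36 = 19
y2 = 36^(-1) mod 19 = 9
x = (12×19×19 + 14×36×9) mod 684 = 660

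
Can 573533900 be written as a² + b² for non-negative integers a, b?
Not possible

Factorization: 573533900 = 2^2 × 5^2 × 179^3
By Fermat: n is sum of two squares iff every prime p ≡ 3 (mod 4) appears to even power.
Prime(s) ≡ 3 (mod 4) with odd exponent: [(179, 3)]
Therefore 573533900 cannot be expressed as a² + b².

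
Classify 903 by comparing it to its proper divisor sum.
deficient

Proper divisors of 903: sum = 1 + 3 + 7 + 21 + 43 + 129 + 301 = 505
Since 505 < 903, 903 is deficient.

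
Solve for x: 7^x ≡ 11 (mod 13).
5

Baby-step giant-step with step n = ⌈√13⌉ = 4.
Baby steps 7^j mod 13 (j:value) for j=0..3: 0:1, 1:7, 2:10, 3:5.
Giant-step multiplier: 7^(-4) ≡ 7^(12-4) = 7^8 ≡ 3 (mod 13).
Giant steps γ_i = 11·3^i mod 13: γ_0=11, γ_1=7 (in table at j=1).
x = i·n + j = 1·4 + 1 = 5.
Check: 7^5 ≡ 11 (mod 13).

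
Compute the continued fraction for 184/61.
[3; 61]

Euclidean algorithm steps:
184 = 3 × 61 + 1
61 = 61 × 1 + 0
Continued fraction: [3; 61]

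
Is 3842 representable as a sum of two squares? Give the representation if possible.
11² + 61² (a=11, b=61)

Factorization: 3842 = 2 × 17 × 113
By Fermat: n is sum of two squares iff every prime p ≡ 3 (mod 4) appears to even power.
All primes ≡ 3 (mod 4) appear to even power.
Search a = 0, 1, 2, … for 3842 - a² a perfect square: first hit at a = 11: 3842 - 121 = 3721 = 61².
3842 = 11² + 61² = 121 + 3721 ✓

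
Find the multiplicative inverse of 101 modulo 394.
355

gcd(101, 394) = 1, so the inverse exists.
Extended Euclidean algorithm on (394, 101):
394 = 3 × 101 + 91  ⟹  91 = (1)·394 + (-3)·101
101 = 1 × 91 + 10  ⟹  10 = (-1)·394 + (4)·101
91 = 9 × 10 + 1  ⟹  1 = (10)·394 + (-39)·101
So (-39)·101 ≡ 1 (mod 394), i.e. 101^(-1) ≡ -39 ≡ 355 (mod 394).
Check: 101 × 355 = 35855 ≡ 1 (mod 394)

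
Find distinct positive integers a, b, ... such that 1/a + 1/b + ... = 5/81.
1/17 + 1/345 + 1/158355

Greedy algorithm:
5/81: ceiling(81/5) = 17, use 1/17
4/1377: ceiling(1377/4) = 345, use 1/345
1/158355: ceiling(158355/1) = 158355, use 1/158355
Result: 5/81 = 1/17 + 1/345 + 1/158355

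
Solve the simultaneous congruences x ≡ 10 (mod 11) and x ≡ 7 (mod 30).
307

Using Chinese Remainder Theorem:
M = 11 × 30 = 330
M1 = 30, M2 = 11
y1 = 30^(-1) mod 11 = 7
y2 = 11^(-1) mod 30 = 11
x = (10×30×7 + 7×11×11) mod 330 = 307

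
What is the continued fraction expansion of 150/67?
[2; 4, 5, 3]

Euclidean algorithm steps:
150 = 2 × 67 + 16
67 = 4 × 16 + 3
16 = 5 × 3 + 1
3 = 3 × 1 + 0
Continued fraction: [2; 4, 5, 3]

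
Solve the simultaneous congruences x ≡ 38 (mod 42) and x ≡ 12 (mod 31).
1004

Using Chinese Remainder Theorem:
M = 42 × 31 = 1302
M1 = 31, M2 = 42
y1 = 31^(-1) mod 42 = 19
y2 = 42^(-1) mod 31 = 17
x = (38×31×19 + 12×42×17) mod 1302 = 1004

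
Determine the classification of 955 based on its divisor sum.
deficient

Proper divisors of 955: sum = 1 + 5 + 191 = 197
Since 197 < 955, 955 is deficient.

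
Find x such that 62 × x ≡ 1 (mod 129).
77

gcd(62, 129) = 1, so the inverse exists.
Extended Euclidean algorithm on (129, 62):
129 = 2 × 62 + 5  ⟹  5 = (1)·129 + (-2)·62
62 = 12 × 5 + 2  ⟹  2 = (-12)·129 + (25)·62
5 = 2 × 2 + 1  ⟹  1 = (25)·129 + (-52)·62
So (-52)·62 ≡ 1 (mod 129), i.e. 62^(-1) ≡ -52 ≡ 77 (mod 129).
Check: 62 × 77 = 4774 ≡ 1 (mod 129)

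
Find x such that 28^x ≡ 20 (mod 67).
35

Baby-step giant-step with step n = ⌈√67⌉ = 9.
Baby steps 28^j mod 67 (j:value) for j=0..8: 0:1, 1:28, 2:47, 3:43, 4:65, 5:11, 6:40, 7:48, 8:4.
Giant-step multiplier: 28^(-9) ≡ 28^(66-9) = 28^57 ≡ 3 (mod 67).
Giant steps γ_i = 20·3^i mod 67: γ_0=20, γ_1=60, γ_2=46, γ_3=4 (in table at j=8).
x = i·n + j = 3·9 + 8 = 35.
Check: 28^35 ≡ 20 (mod 67).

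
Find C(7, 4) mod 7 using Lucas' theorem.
0

Using Lucas' theorem:
Write n=7 and k=4 in base 7:
n in base 7: [1, 0]
k in base 7: [0, 4]
C(7,4) mod 7 = ∏ C(n_i, k_i) mod 7
Digit binomials (mod 7): C(1,0) = 1; C(0,4) = 0 (k_i > n_i)
Product: 1 × 0 = 0 ≡ 0 (mod 7)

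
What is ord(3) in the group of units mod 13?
3

13 is prime, so ord(3) divides φ(13) = 12.
Divisors of 12: 1, 2, 3, 4, 6, 12.
Repeated squaring: 3^1 ≡ 3, 3^2 ≡ 9, 3^4 ≡ 3, 3^8 ≡ 9 (mod 13).
Test 3^d mod 13 for each divisor d in increasing order:
3^1 ≡ 3
3^2 ≡ 9
3^3 = 3^2·3^1 ≡ 1  ← first divisor giving 1
The order is 3.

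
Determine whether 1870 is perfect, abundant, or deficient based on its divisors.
abundant

Proper divisors of 1870: sum = 1 + 2 + 5 + 10 + 11 + 17 + 22 + 34 + 55 + 85 + 110 + 170 + 187 + 374 + 935 = 2018
Since 2018 > 1870, 1870 is abundant.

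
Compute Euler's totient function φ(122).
60

122 = 2 × 61
φ(n) = n × ∏(1 - 1/p) for each prime p dividing n
φ(122) = 122 × (1 - 1/2) × (1 - 1/61) = 60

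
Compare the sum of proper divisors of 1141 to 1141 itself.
deficient

Proper divisors of 1141: sum = 1 + 7 + 163 = 171
Since 171 < 1141, 1141 is deficient.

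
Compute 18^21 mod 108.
0

Repeated squaring. Binary of 21 = 10101.
18^1 ≡ 18 (mod 108); 18^2 ≡ 0 (mod 108); 18^4 ≡ 0 (mod 108); 18^8 ≡ 0 (mod 108); 18^16 ≡ 0 (mod 108)
18^21 = 18^1 × 18^4 × 18^16 ≡ 0 (mod 108)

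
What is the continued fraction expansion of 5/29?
[0; 5, 1, 4]

Euclidean algorithm steps:
5 = 0 × 29 + 5
29 = 5 × 5 + 4
5 = 1 × 4 + 1
4 = 4 × 1 + 0
Continued fraction: [0; 5, 1, 4]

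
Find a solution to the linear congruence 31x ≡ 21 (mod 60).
x ≡ 51 (mod 60)

gcd(31, 60) = 1, which divides 21, so solutions exist.
Find 31^(-1) mod 60 by the extended Euclidean algorithm:
60 = 1 × 31 + 29  ⟹  29 = (1)·60 + (-1)·31
31 = 1 × 29 + 2  ⟹  2 = (-1)·60 + (2)·31
29 = 14 × 2 + 1  ⟹  1 = (15)·60 + (-29)·31
So (-29)·31 ≡ 1 (mod 60), i.e. 31^(-1) ≡ -29 ≡ 31 (mod 60).
x ≡ 31 × 21 = 651 ≡ 51 (mod 60).
Check: 31 × 51 = 1581 ≡ 21 (mod 60).
Unique solution: x ≡ 51 (mod 60)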